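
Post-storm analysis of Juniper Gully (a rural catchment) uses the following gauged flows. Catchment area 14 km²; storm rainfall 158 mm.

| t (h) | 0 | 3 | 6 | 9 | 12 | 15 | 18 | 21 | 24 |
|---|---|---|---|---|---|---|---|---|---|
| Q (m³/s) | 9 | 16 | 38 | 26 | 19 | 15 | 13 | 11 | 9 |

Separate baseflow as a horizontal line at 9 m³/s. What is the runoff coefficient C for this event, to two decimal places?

ΣQ_DR = 75.00 m³/s; V = ΣQ_DR·Δt = 8.100 × 10^5 m³.
Runoff depth d = V / A = 57.86 mm.
C = d / P = 57.86 / 158 = 0.37.

C ≈ 0.37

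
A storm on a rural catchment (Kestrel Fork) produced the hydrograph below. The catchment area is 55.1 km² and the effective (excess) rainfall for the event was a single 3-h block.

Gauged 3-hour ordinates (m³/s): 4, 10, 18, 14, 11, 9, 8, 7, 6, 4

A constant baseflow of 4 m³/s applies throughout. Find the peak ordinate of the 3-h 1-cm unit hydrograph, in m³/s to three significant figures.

U_p ≈ 14.0 m³/s

Direct runoff: 0.0, 6.0, 14.0, 10.0, 7.0, 5.0, 4.0, 3.0, 2.0, 0.0 m³/s; ΣQ_DR = 51.00 m³/s, peak = 14.0 m³/s.
Runoff depth d = ΣQ_DR·Δt / A = 51.00 × 10800 / (55.1 km²) = 9.996 mm.
The 1-cm UH is the DRH scaled by (10 mm)/d, so U_p = 14.0 × 10/9.996 = 14.0 m³/s.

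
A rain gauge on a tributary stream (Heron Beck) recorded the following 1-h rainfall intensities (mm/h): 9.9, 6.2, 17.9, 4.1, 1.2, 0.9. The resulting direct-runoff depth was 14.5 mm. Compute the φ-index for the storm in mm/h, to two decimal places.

Only the 2 blocks with intensity above φ contribute runoff: 9.9, 17.9 mm/h.
Σ(I−φ)·Δt = d  ⇒  (9.9+17.9 − 2φ)·1 = 14.5
φ = (27.80 − 14.5/1) / 2 = 6.65 mm/h.

φ ≈ 6.65 mm/h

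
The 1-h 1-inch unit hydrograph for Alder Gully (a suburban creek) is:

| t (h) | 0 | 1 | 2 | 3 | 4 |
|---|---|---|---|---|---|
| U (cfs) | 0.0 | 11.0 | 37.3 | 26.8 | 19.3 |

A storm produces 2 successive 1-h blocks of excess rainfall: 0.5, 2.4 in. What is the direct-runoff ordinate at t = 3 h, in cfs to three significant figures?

By discrete convolution, Q_j = Σ (P_i / 1 in) · U_{j−i}.
At t = 3 h (j=3): Q = (0.5/1)·26.8 + (2.4/1)·37.3 = 103 cfs.

Q ≈ 103 cfs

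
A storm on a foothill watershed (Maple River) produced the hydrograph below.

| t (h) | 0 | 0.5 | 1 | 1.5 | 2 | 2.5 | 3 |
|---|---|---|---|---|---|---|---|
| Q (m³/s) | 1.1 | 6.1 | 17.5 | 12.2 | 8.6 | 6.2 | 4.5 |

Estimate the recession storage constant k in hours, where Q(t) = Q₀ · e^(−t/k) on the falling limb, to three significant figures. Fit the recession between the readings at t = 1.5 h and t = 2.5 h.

k ≈ 1.48 h

On the falling limb, Q drops from 12.2 to 6.2 m³/s between t = 1.5 h and t = 2.5 h (Δt = 1 h).
k = −Δt / ln(Q₂/Q₁) = −1 / ln(6.2/12.2) = 1.48 h.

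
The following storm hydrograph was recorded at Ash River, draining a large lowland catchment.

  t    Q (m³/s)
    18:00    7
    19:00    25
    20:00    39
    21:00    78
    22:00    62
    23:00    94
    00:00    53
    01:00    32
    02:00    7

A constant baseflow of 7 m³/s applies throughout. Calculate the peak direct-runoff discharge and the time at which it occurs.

Subtracting baseflow gives direct-runoff ordinates: 0.0, 18.0, 32.0, 71.0, 55.0, 87.0, 46.0, 25.0, 0.0 m³/s.
The maximum is 87.0 m³/s, occurring at the reading for t = 23:00.

Q_p = 87.0 m³/s at t = 23:00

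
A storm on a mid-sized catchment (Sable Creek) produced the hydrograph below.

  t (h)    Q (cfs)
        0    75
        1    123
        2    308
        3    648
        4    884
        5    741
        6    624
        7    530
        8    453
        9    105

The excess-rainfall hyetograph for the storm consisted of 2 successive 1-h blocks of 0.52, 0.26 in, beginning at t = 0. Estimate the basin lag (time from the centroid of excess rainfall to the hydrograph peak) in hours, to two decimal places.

Centroid of excess rainfall: t_c = Σ P_i·t̄_i / ΣP_i = 0.8333 h (block centres at 0.5, 1.5 h).
Hydrograph peak occurs at t = 4 h, so basin lag t_L = 4 − 0.8333 = 3.17 h.

t_L ≈ 3.17 h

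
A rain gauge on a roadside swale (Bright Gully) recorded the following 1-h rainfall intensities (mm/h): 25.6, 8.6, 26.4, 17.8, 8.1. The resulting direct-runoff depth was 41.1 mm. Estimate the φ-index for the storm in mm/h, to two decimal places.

Only the 3 blocks with intensity above φ contribute runoff: 25.6, 26.4, 17.8 mm/h.
Σ(I−φ)·Δt = d  ⇒  (25.6+26.4+17.8 − 3φ)·1 = 41.1
φ = (69.80 − 41.1/1) / 3 = 9.57 mm/h.

φ ≈ 9.57 mm/h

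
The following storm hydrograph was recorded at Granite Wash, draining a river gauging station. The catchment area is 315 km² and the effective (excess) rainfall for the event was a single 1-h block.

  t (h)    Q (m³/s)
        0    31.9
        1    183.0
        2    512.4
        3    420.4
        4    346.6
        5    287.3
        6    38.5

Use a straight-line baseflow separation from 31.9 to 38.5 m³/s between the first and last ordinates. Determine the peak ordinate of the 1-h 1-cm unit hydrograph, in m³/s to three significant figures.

Direct runoff: 0.00, 150.00, 478.30, 385.20, 310.30, 249.90, 0.00 m³/s; ΣQ_DR = 1574 m³/s, peak = 478.30 m³/s.
Runoff depth d = ΣQ_DR·Δt / A = 1574 × 3600 / (315 km²) = 17.99 mm.
The 1-cm UH is the DRH scaled by (10 mm)/d, so U_p = 478.30 × 10/17.99 = 266 m³/s.

U_p ≈ 266 m³/s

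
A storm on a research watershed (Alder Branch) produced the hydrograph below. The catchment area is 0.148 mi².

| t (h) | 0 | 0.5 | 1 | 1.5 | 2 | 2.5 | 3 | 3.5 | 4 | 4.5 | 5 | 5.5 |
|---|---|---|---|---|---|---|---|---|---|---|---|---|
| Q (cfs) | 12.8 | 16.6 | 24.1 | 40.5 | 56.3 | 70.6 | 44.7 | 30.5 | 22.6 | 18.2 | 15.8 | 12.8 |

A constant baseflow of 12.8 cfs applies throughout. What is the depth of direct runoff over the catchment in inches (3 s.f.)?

Direct runoff: 0.0, 3.8, 11.3, 27.7, 43.5, 57.8, 31.9, 17.7, 9.8, 5.4, 3.0, 0.0 cfs; ΣQ_DR = 211.9 cfs.
V = ΣQ_DR · Δt = 211.9 × 1800 s = 3.814 × 10^5 ft³.
Over A = 0.148 mi², depth = V / A = 1.11 in.

d ≈ 1.11 in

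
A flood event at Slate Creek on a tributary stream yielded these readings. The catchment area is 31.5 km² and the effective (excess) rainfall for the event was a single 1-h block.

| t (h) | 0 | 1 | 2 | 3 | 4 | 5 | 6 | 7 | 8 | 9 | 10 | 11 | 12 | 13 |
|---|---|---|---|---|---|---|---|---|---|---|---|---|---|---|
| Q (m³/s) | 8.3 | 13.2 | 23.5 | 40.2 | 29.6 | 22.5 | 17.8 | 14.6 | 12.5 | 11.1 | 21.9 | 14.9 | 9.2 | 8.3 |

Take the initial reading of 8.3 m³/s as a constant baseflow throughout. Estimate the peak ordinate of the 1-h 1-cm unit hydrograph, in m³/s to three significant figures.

Direct runoff: 0.0, 4.9, 15.2, 31.9, 21.3, 14.2, 9.5, 6.3, 4.2, 2.8, 13.6, 6.6, 0.9, 0.0 m³/s; ΣQ_DR = 131.4 m³/s, peak = 31.9 m³/s.
Runoff depth d = ΣQ_DR·Δt / A = 131.4 × 3600 / (31.5 km²) = 15.02 mm.
The 1-cm UH is the DRH scaled by (10 mm)/d, so U_p = 31.9 × 10/15.02 = 21.2 m³/s.

U_p ≈ 21.2 m³/s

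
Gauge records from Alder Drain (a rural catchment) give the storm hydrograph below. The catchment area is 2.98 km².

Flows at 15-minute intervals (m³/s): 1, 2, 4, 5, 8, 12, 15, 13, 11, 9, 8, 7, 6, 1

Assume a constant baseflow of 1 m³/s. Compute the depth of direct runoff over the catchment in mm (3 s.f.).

d ≈ 26.6 mm

Direct runoff: 0.0, 1.0, 3.0, 4.0, 7.0, 11.0, 14.0, 12.0, 10.0, 8.0, 7.0, 6.0, 5.0, 0.0 m³/s; ΣQ_DR = 88.00 m³/s.
V = ΣQ_DR · Δt = 88.00 × 900 s = 79200 m³.
Over A = 2.98 km², depth = V / A = 26.6 mm.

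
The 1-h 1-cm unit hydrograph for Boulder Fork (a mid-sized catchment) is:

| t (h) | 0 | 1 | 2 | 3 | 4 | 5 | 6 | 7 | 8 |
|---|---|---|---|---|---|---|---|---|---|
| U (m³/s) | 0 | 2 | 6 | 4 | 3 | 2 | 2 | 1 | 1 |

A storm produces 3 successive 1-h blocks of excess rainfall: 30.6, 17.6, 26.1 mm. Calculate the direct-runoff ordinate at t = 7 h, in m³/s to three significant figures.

Q ≈ 11.8 m³/s

By discrete convolution, Q_j = Σ (P_i / 10 mm) · U_{j−i}.
At t = 7 h (j=7): Q = (30.6/10)·1 + (17.6/10)·2 + (26.1/10)·2 = 11.8 m³/s.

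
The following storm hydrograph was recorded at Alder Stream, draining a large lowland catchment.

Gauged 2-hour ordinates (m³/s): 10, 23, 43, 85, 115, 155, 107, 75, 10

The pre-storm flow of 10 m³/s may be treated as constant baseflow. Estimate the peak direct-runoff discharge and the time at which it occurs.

Subtracting baseflow gives direct-runoff ordinates: 0.0, 13.0, 33.0, 75.0, 105.0, 145.0, 97.0, 65.0, 0.0 m³/s.
The maximum is 145.0 m³/s, occurring at the reading for t = 10 h.

Q_p = 145.0 m³/s at t = 10 h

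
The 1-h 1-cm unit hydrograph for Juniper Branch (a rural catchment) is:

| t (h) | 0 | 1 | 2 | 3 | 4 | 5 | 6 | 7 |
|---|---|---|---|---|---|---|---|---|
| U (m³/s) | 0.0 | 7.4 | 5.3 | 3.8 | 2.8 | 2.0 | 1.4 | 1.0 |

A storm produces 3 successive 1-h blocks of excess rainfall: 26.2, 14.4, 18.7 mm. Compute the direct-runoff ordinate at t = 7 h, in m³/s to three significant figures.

Q ≈ 8.38 m³/s

By discrete convolution, Q_j = Σ (P_i / 10 mm) · U_{j−i}.
At t = 7 h (j=7): Q = (26.2/10)·1.0 + (14.4/10)·1.4 + (18.7/10)·2.0 = 8.38 m³/s.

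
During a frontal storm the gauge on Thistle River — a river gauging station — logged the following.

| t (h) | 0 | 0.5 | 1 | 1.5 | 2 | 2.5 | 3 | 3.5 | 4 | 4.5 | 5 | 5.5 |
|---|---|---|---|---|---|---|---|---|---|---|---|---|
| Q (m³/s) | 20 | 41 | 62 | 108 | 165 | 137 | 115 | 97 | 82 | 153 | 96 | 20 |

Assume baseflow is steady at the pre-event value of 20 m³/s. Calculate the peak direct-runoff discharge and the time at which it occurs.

Q_p = 145.0 m³/s at t = 2 h

Subtracting baseflow gives direct-runoff ordinates: 0.0, 21.0, 42.0, 88.0, 145.0, 117.0, 95.0, 77.0, 62.0, 133.0, 76.0, 0.0 m³/s.
The maximum is 145.0 m³/s, occurring at the reading for t = 2 h.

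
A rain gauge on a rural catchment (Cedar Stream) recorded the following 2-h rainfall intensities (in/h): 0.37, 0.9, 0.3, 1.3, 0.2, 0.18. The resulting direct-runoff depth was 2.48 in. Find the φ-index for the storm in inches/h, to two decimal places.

Only the 2 blocks with intensity above φ contribute runoff: 0.9, 1.3 in/h.
Σ(I−φ)·Δt = d  ⇒  (0.9+1.3 − 2φ)·2 = 2.48
φ = (2.200 − 2.48/2) / 2 = 0.48 in/h.

φ ≈ 0.48 in/h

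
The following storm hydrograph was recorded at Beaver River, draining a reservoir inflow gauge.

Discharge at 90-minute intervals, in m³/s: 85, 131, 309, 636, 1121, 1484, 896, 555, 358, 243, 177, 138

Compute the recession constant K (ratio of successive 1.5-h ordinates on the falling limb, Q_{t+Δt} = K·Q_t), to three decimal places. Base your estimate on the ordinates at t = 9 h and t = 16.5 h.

K ≈ 0.688

Using the recession-limb readings at t = 9 h and t = 16.5 h: Q falls from 896 to 138 m³/s over 5 intervals.
K = (Q₂/Q₁)^(1/5) = (138/896)^(1/5) = 0.688.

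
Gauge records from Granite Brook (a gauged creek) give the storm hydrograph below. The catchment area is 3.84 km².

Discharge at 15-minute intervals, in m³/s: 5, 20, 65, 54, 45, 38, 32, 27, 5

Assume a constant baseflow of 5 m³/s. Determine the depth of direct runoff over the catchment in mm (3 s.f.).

Direct runoff: 0.0, 15.0, 60.0, 49.0, 40.0, 33.0, 27.0, 22.0, 0.0 m³/s; ΣQ_DR = 246.0 m³/s.
V = ΣQ_DR · Δt = 246.0 × 900 s = 2.214 × 10^5 m³.
Over A = 3.84 km², depth = V / A = 57.7 mm.

d ≈ 57.7 mm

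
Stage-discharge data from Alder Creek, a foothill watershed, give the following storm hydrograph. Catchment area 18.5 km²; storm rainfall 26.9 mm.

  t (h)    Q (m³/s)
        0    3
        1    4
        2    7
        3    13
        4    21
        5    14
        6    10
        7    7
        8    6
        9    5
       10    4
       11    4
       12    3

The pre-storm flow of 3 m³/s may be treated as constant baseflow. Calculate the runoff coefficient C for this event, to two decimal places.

ΣQ_DR = 62.00 m³/s; V = ΣQ_DR·Δt = 2.232 × 10^5 m³.
Runoff depth d = V / A = 12.06 mm.
C = d / P = 12.06 / 26.9 = 0.45.

C ≈ 0.45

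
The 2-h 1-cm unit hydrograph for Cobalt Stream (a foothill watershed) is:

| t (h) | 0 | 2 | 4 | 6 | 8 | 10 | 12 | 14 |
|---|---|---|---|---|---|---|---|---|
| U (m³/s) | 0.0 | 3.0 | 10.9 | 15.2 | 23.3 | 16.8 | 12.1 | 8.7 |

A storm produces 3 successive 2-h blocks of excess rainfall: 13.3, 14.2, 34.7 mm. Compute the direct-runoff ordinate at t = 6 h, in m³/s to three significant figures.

Q ≈ 46.1 m³/s

By discrete convolution, Q_j = Σ (P_i / 10 mm) · U_{j−i}.
At t = 6 h (j=3): Q = (13.3/10)·15.2 + (14.2/10)·10.9 + (34.7/10)·3.0 = 46.1 m³/s.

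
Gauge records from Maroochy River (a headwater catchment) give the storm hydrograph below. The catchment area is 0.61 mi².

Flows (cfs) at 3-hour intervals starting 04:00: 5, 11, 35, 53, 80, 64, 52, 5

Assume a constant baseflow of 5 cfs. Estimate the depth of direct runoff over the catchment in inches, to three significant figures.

d ≈ 2.02 in

Direct runoff: 0.0, 6.0, 30.0, 48.0, 75.0, 59.0, 47.0, 0.0 cfs; ΣQ_DR = 265.0 cfs.
V = ΣQ_DR · Δt = 265.0 × 10800 s = 2.862 × 10^6 ft³.
Over A = 0.61 mi², depth = V / A = 2.02 in.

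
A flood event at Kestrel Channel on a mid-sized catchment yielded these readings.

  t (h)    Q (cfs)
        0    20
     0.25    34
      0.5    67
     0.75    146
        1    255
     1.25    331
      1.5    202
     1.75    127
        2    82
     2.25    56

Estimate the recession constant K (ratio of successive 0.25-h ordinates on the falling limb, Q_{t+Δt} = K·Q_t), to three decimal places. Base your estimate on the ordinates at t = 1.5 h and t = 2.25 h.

Using the recession-limb readings at t = 1.5 h and t = 2.25 h: Q falls from 202 to 56 cfs over 3 intervals.
K = (Q₂/Q₁)^(1/3) = (56/202)^(1/3) = 0.652.

K ≈ 0.652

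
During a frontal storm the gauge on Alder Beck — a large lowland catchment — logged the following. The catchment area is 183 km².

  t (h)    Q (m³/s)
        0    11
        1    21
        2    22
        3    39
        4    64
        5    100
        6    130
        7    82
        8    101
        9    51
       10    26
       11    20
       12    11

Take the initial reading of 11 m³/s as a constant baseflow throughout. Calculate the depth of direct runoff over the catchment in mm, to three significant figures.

d ≈ 10.5 mm

Direct runoff: 0.0, 10.0, 11.0, 28.0, 53.0, 89.0, 119.0, 71.0, 90.0, 40.0, 15.0, 9.0, 0.0 m³/s; ΣQ_DR = 535.0 m³/s.
V = ΣQ_DR · Δt = 535.0 × 3600 s = 1.926 × 10^6 m³.
Over A = 183 km², depth = V / A = 10.5 mm.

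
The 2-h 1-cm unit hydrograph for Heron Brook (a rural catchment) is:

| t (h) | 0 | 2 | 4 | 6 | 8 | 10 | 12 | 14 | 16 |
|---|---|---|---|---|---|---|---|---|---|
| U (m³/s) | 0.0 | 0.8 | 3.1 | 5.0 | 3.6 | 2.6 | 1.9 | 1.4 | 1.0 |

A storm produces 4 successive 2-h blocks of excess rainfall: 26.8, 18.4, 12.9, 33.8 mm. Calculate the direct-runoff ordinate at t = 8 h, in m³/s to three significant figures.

By discrete convolution, Q_j = Σ (P_i / 10 mm) · U_{j−i}.
At t = 8 h (j=4): Q = (26.8/10)·3.6 + (18.4/10)·5.0 + (12.9/10)·3.1 + (33.8/10)·0.8 = 25.6 m³/s.

Q ≈ 25.6 m³/s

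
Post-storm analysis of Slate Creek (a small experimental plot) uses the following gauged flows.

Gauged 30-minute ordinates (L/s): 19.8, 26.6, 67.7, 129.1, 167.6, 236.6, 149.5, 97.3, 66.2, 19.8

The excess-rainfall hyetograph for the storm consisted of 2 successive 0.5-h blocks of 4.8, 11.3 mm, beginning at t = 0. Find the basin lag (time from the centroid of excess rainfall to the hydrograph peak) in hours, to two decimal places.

t_L ≈ 1.90 h

Centroid of excess rainfall: t_c = Σ P_i·t̄_i / ΣP_i = 0.6009 h (block centres at 0.25, 0.75 h).
Hydrograph peak occurs at t = 2.5 h, so basin lag t_L = 2.5 − 0.6009 = 1.90 h.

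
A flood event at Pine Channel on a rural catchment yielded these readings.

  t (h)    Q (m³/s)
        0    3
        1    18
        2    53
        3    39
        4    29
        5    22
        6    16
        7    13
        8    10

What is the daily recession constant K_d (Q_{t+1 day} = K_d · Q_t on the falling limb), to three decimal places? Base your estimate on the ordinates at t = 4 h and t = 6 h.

K_d ≈ 0.001

Between t = 4 h and t = 6 h the flow falls from 29 to 16 m³/s over 2×1 h = 2 h.
Per-interval ratio K = (16/29)^(1/2) = 0.7428; K_d = K^(24/1) = 0.001.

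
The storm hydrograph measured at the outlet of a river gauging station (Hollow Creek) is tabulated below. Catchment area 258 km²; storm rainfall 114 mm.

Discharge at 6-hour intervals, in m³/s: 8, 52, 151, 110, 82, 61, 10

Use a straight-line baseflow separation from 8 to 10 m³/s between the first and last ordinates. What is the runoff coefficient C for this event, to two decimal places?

C ≈ 0.30

ΣQ_DR = 411.0 m³/s; V = ΣQ_DR·Δt = 8.878 × 10^6 m³.
Runoff depth d = V / A = 34.41 mm.
C = d / P = 34.41 / 114 = 0.30.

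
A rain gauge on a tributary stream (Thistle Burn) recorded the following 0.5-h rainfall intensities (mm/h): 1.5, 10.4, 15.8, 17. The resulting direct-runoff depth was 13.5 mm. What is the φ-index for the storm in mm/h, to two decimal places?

φ ≈ 5.40 mm/h

Only the 3 blocks with intensity above φ contribute runoff: 10.4, 15.8, 17 mm/h.
Σ(I−φ)·Δt = d  ⇒  (10.4+15.8+17 − 3φ)·0.5 = 13.5
φ = (43.20 − 13.5/0.5) / 3 = 5.40 mm/h.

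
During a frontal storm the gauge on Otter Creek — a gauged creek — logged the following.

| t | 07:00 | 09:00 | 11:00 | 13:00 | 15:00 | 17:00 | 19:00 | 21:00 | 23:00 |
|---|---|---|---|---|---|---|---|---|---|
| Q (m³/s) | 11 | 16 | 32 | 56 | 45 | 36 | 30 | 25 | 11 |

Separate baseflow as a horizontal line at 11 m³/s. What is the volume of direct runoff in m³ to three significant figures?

Direct-runoff ordinates (Q − Q_b): 0.0, 5.0, 21.0, 45.0, 34.0, 25.0, 19.0, 14.0, 0.0 m³/s.
ΣQ_DR = 163.0 m³/s.
With Δt = 2 h = 7200 s, V = ΣQ_DR · Δt = 163.0 × 7200 = 1.17 × 10^6 m³.

V ≈ 1.17 × 10^6 m³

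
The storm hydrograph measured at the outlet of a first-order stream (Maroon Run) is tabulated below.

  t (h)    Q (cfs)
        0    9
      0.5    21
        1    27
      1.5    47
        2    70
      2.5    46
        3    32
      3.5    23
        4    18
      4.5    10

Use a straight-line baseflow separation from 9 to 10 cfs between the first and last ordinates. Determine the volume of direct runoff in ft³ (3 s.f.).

V ≈ 3.74 × 10^5 ft³

Direct-runoff ordinates (Q − Q_b): 0.00, 11.89, 17.78, 37.67, 60.56, 36.44, 22.33, 13.22, 8.11, 0.00 cfs.
ΣQ_DR = 208.0 cfs.
With Δt = 0.5 h = 1800 s, V = ΣQ_DR · Δt = 208.0 × 1800 = 3.74 × 10^5 ft³.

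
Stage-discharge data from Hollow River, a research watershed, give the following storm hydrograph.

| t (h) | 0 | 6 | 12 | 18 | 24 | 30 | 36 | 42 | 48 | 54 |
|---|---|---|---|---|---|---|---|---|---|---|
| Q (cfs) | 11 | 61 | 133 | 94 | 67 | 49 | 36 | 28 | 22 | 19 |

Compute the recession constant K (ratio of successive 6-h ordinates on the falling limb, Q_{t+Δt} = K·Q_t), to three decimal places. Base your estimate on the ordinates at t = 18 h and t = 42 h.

K ≈ 0.739

Using the recession-limb readings at t = 18 h and t = 42 h: Q falls from 94 to 28 cfs over 4 intervals.
K = (Q₂/Q₁)^(1/4) = (28/94)^(1/4) = 0.739.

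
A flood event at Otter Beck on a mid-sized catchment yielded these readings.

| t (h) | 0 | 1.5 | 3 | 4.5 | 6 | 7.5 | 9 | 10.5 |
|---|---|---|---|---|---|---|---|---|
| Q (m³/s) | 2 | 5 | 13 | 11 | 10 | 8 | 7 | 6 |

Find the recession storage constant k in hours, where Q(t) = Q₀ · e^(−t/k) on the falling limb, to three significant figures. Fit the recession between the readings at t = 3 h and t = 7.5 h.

k ≈ 9.27 h

On the falling limb, Q drops from 13 to 8 m³/s between t = 3 h and t = 7.5 h (Δt = 4.5 h).
k = −Δt / ln(Q₂/Q₁) = −4.5 / ln(8/13) = 9.27 h.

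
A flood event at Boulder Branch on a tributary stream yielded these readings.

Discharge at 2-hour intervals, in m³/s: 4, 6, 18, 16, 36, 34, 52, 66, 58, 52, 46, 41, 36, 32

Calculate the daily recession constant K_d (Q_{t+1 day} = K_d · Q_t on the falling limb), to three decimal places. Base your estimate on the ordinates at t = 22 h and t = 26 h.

Between t = 22 h and t = 26 h the flow falls from 41 to 32 m³/s over 2×2 h = 4 h.
Per-interval ratio K = (32/41)^(1/2) = 0.8835; K_d = K^(24/2) = 0.226.

K_d ≈ 0.226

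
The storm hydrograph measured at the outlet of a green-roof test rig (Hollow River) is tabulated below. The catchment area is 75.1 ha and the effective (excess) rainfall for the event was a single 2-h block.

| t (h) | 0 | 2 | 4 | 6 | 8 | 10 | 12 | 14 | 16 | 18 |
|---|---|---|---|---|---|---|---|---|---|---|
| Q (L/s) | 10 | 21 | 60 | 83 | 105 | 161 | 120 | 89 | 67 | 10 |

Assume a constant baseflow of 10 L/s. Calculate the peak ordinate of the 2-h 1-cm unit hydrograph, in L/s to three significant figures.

U_p ≈ 252 L/s

Direct runoff: 0.0, 11.0, 50.0, 73.0, 95.0, 151.0, 110.0, 79.0, 57.0, 0.0 L/s; ΣQ_DR = 626.0 L/s, peak = 151.0 L/s.
Runoff depth d = ΣQ_DR·Δt / A = 626.0 × 7200 / (75.1 ha) = 6.002 mm.
The 1-cm UH is the DRH scaled by (10 mm)/d, so U_p = 151.0 × 10/6.002 = 252 L/s.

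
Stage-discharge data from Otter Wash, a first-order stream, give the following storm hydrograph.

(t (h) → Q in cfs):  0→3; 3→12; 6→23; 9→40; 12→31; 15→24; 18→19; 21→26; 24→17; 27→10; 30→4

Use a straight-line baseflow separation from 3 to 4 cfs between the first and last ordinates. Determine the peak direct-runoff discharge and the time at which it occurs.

Subtracting baseflow gives direct-runoff ordinates: 0.00, 8.90, 19.80, 36.70, 27.60, 20.50, 15.40, 22.30, 13.20, 6.10, 0.00 cfs.
The maximum is 36.70 cfs, occurring at the reading for t = 9 h.

Q_p = 36.70 cfs at t = 9 h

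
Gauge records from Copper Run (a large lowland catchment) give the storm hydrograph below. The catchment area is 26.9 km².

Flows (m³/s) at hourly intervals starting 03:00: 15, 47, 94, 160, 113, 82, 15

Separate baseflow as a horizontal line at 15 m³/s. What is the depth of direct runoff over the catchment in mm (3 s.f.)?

d ≈ 56.3 mm

Direct runoff: 0.0, 32.0, 79.0, 145.0, 98.0, 67.0, 0.0 m³/s; ΣQ_DR = 421.0 m³/s.
V = ΣQ_DR · Δt = 421.0 × 3600 s = 1.516 × 10^6 m³.
Over A = 26.9 km², depth = V / A = 56.3 mm.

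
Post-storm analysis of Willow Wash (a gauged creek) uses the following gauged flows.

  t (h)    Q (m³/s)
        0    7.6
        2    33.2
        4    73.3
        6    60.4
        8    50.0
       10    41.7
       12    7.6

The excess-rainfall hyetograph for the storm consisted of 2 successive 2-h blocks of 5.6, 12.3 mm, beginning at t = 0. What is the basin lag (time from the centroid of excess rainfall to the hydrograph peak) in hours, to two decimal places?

Centroid of excess rainfall: t_c = Σ P_i·t̄_i / ΣP_i = 2.3743 h (block centres at 1, 3 h).
Hydrograph peak occurs at t = 4 h, so basin lag t_L = 4 − 2.3743 = 1.63 h.

t_L ≈ 1.63 h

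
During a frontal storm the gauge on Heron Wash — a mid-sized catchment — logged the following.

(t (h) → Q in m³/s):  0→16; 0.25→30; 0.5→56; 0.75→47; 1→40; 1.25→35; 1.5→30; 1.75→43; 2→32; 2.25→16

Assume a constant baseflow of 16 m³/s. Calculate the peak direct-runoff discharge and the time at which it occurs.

Q_p = 40.0 m³/s at t = 0.5 h

Subtracting baseflow gives direct-runoff ordinates: 0.0, 14.0, 40.0, 31.0, 24.0, 19.0, 14.0, 27.0, 16.0, 0.0 m³/s.
The maximum is 40.0 m³/s, occurring at the reading for t = 0.5 h.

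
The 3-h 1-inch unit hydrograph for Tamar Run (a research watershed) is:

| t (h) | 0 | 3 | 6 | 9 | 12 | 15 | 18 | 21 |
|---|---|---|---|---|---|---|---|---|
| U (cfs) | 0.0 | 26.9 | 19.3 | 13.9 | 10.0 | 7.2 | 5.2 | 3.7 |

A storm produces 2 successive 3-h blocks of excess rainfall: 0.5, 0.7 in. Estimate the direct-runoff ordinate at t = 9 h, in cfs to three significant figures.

Q ≈ 20.5 cfs

By discrete convolution, Q_j = Σ (P_i / 1 in) · U_{j−i}.
At t = 9 h (j=3): Q = (0.5/1)·13.9 + (0.7/1)·19.3 = 20.5 cfs.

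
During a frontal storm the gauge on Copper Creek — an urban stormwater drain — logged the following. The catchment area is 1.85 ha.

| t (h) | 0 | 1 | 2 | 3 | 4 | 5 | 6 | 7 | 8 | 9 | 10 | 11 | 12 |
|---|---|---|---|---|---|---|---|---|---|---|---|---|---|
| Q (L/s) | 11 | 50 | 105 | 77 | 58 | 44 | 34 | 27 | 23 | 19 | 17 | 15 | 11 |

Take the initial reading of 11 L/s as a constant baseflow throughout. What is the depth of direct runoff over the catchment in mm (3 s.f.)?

d ≈ 67.7 mm

Direct runoff: 0.0, 39.0, 94.0, 66.0, 47.0, 33.0, 23.0, 16.0, 12.0, 8.0, 6.0, 4.0, 0.0 L/s; ΣQ_DR = 348.0 L/s.
V = ΣQ_DR · Δt = 348.0 × 3600 s = 1.253 × 10^6 L.
Over A = 1.85 ha, depth = V / A = 67.7 mm.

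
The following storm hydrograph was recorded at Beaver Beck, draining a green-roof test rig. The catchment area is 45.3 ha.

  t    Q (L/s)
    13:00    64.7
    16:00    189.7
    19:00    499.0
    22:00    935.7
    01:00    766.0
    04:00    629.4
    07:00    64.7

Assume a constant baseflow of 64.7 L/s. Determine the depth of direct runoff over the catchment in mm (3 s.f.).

d ≈ 64.3 mm

Direct runoff: 0.0, 125.0, 434.3, 871.0, 701.3, 564.7, 0.0 L/s; ΣQ_DR = 2696 L/s.
V = ΣQ_DR · Δt = 2696 × 10800 s = 2.912 × 10^7 L.
Over A = 45.3 ha, depth = V / A = 64.3 mm.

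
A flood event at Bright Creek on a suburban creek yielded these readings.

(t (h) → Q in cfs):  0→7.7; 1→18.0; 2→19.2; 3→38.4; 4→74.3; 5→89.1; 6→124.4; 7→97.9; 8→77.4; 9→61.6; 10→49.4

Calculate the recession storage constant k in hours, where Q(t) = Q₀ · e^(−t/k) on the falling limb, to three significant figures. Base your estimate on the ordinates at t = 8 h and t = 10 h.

On the falling limb, Q drops from 77.4 to 49.4 cfs between t = 8 h and t = 10 h (Δt = 2 h).
k = −Δt / ln(Q₂/Q₁) = −2 / ln(49.4/77.4) = 4.45 h.

k ≈ 4.45 h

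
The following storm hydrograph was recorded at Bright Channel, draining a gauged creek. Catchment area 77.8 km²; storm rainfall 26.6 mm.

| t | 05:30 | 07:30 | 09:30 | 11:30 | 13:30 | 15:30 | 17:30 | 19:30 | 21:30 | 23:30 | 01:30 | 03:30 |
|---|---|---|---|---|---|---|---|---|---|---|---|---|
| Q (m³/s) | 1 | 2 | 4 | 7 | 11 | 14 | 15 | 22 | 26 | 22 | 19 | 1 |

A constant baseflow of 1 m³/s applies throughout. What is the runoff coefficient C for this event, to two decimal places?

C ≈ 0.46

ΣQ_DR = 132.0 m³/s; V = ΣQ_DR·Δt = 9.504 × 10^5 m³.
Runoff depth d = V / A = 12.22 mm.
C = d / P = 12.22 / 26.6 = 0.46.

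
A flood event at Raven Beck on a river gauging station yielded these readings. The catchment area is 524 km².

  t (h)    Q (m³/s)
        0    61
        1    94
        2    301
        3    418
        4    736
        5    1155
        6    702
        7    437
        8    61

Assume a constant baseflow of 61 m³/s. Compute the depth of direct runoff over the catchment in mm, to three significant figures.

Direct runoff: 0.0, 33.0, 240.0, 357.0, 675.0, 1094.0, 641.0, 376.0, 0.0 m³/s; ΣQ_DR = 3416 m³/s.
V = ΣQ_DR · Δt = 3416 × 3600 s = 1.230 × 10^7 m³.
Over A = 524 km², depth = V / A = 23.5 mm.

d ≈ 23.5 mm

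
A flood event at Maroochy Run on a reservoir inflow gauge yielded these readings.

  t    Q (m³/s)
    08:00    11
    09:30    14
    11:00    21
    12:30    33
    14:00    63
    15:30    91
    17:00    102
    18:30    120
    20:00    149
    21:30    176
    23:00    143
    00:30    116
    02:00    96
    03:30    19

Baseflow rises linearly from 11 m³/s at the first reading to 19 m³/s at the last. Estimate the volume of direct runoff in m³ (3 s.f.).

V ≈ 5.10 × 10^6 m³

Direct-runoff ordinates (Q − Q_b): 0.00, 2.38, 8.77, 20.15, 49.54, 76.92, 87.31, 104.69, 133.08, 159.46, 125.85, 98.23, 77.62, 0.00 m³/s.
ΣQ_DR = 944.0 m³/s.
With Δt = 1.5 h = 5400 s, V = ΣQ_DR · Δt = 944.0 × 5400 = 5.10 × 10^6 m³.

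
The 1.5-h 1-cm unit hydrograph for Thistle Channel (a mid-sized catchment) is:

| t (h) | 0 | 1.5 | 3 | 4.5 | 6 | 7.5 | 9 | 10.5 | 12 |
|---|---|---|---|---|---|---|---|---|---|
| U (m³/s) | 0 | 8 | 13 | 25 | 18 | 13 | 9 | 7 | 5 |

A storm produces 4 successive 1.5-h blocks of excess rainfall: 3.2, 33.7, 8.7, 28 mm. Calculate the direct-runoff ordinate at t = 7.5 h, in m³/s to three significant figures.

Q ≈ 123 m³/s

By discrete convolution, Q_j = Σ (P_i / 10 mm) · U_{j−i}.
At t = 7.5 h (j=5): Q = (3.2/10)·13 + (33.7/10)·18 + (8.7/10)·25 + (28/10)·13 = 123 m³/s.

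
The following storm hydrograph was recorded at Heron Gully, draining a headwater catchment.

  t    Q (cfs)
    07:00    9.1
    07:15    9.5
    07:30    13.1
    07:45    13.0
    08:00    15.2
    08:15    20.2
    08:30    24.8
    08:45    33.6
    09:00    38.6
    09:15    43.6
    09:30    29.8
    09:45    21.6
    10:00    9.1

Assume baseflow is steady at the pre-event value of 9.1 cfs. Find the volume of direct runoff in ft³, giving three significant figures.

V ≈ 1.47 × 10^5 ft³

Direct-runoff ordinates (Q − Q_b): 0.0, 0.4, 4.0, 3.9, 6.1, 11.1, 15.7, 24.5, 29.5, 34.5, 20.7, 12.5, 0.0 cfs.
ΣQ_DR = 162.9 cfs.
With Δt = 0.25 h = 900 s, V = ΣQ_DR · Δt = 162.9 × 900 = 1.47 × 10^5 ft³.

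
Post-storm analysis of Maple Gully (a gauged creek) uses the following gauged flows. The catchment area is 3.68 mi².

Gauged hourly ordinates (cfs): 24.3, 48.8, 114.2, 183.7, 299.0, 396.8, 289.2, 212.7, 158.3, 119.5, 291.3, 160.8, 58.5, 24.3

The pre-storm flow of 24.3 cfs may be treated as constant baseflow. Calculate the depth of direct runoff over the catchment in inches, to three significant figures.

d ≈ 0.860 in

Direct runoff: 0.0, 24.5, 89.9, 159.4, 274.7, 372.5, 264.9, 188.4, 134.0, 95.2, 267.0, 136.5, 34.2, 0.0 cfs; ΣQ_DR = 2041 cfs.
V = ΣQ_DR · Δt = 2041 × 3600 s = 7.348 × 10^6 ft³.
Over A = 3.68 mi², depth = V / A = 0.860 in.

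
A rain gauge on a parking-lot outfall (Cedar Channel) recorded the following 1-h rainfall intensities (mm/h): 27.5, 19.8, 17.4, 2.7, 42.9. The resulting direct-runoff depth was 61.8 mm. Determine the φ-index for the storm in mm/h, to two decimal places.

Only the 4 blocks with intensity above φ contribute runoff: 27.5, 19.8, 17.4, 42.9 mm/h.
Σ(I−φ)·Δt = d  ⇒  (27.5+19.8+17.4+42.9 − 4φ)·1 = 61.8
φ = (107.6 − 61.8/1) / 4 = 11.45 mm/h.

φ ≈ 11.45 mm/h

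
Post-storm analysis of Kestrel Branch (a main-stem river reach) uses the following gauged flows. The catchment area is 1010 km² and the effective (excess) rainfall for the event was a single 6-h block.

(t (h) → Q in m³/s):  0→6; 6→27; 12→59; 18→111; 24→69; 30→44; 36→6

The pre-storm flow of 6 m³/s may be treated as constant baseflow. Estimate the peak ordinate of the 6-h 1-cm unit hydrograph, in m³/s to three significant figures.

Direct runoff: 0.0, 21.0, 53.0, 105.0, 63.0, 38.0, 0.0 m³/s; ΣQ_DR = 280.0 m³/s, peak = 105.0 m³/s.
Runoff depth d = ΣQ_DR·Δt / A = 280.0 × 21600 / (1010 km²) = 5.988 mm.
The 1-cm UH is the DRH scaled by (10 mm)/d, so U_p = 105.0 × 10/5.988 = 175 m³/s.

U_p ≈ 175 m³/s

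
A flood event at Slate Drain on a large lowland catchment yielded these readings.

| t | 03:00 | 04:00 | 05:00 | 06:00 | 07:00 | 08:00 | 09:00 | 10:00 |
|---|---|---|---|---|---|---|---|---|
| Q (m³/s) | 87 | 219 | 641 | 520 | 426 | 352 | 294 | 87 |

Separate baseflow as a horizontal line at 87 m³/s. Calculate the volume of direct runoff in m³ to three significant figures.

Direct-runoff ordinates (Q − Q_b): 0.0, 132.0, 554.0, 433.0, 339.0, 265.0, 207.0, 0.0 m³/s.
ΣQ_DR = 1930 m³/s.
With Δt = 1 h = 3600 s, V = ΣQ_DR · Δt = 1930 × 3600 = 6.95 × 10^6 m³.

V ≈ 6.95 × 10^6 m³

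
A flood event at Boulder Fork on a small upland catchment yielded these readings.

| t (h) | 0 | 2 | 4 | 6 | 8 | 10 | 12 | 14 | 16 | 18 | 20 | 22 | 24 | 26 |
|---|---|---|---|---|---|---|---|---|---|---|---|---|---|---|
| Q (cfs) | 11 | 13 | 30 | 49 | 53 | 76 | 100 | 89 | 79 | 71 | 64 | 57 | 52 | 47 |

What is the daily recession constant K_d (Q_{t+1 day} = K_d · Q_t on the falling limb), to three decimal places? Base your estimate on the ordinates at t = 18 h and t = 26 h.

K_d ≈ 0.290

Between t = 18 h and t = 26 h the flow falls from 71 to 47 cfs over 4×2 h = 8 h.
Per-interval ratio K = (47/71)^(1/4) = 0.9020; K_d = K^(24/2) = 0.290.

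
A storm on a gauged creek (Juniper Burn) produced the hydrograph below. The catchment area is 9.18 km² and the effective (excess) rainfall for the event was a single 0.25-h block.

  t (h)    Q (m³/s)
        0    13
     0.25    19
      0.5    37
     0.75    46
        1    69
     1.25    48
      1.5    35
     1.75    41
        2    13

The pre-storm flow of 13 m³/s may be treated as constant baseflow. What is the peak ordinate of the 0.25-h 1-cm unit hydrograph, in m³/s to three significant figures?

U_p ≈ 28.0 m³/s

Direct runoff: 0.0, 6.0, 24.0, 33.0, 56.0, 35.0, 22.0, 28.0, 0.0 m³/s; ΣQ_DR = 204.0 m³/s, peak = 56.0 m³/s.
Runoff depth d = ΣQ_DR·Δt / A = 204.0 × 900 / (9.18 km²) = 20.00 mm.
The 1-cm UH is the DRH scaled by (10 mm)/d, so U_p = 56.0 × 10/20.00 = 28.0 m³/s.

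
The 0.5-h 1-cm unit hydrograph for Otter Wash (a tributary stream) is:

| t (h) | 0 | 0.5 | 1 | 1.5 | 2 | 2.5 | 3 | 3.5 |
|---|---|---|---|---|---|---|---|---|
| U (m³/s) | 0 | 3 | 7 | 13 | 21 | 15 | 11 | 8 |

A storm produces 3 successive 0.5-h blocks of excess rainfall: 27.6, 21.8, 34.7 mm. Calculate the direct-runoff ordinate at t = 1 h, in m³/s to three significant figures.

By discrete convolution, Q_j = Σ (P_i / 10 mm) · U_{j−i}.
At t = 1 h (j=2): Q = (27.6/10)·7 + (21.8/10)·3 + (34.7/10)·0 = 25.9 m³/s.

Q ≈ 25.9 m³/s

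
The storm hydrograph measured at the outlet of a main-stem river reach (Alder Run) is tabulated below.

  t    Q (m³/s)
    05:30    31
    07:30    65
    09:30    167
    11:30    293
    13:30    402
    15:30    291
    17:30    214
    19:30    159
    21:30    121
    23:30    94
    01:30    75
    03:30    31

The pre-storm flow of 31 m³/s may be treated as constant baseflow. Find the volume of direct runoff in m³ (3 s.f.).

V ≈ 1.13 × 10^7 m³

Direct-runoff ordinates (Q − Q_b): 0.0, 34.0, 136.0, 262.0, 371.0, 260.0, 183.0, 128.0, 90.0, 63.0, 44.0, 0.0 m³/s.
ΣQ_DR = 1571 m³/s.
With Δt = 2 h = 7200 s, V = ΣQ_DR · Δt = 1571 × 7200 = 1.13 × 10^7 m³.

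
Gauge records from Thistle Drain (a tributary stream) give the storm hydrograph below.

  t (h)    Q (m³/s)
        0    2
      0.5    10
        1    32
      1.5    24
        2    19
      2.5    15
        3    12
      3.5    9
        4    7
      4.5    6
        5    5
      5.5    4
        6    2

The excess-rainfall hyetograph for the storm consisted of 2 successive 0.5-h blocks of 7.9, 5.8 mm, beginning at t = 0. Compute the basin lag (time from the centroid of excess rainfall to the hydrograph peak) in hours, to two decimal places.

Centroid of excess rainfall: t_c = Σ P_i·t̄_i / ΣP_i = 0.4617 h (block centres at 0.25, 0.75 h).
Hydrograph peak occurs at t = 1 h, so basin lag t_L = 1 − 0.4617 = 0.54 h.

t_L ≈ 0.54 h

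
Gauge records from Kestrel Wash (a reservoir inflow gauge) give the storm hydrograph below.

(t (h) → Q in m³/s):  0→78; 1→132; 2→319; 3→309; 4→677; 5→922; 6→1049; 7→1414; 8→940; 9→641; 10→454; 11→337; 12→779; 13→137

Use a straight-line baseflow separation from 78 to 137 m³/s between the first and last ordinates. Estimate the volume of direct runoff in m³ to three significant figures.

Direct-runoff ordinates (Q − Q_b): 0.00, 49.46, 231.92, 217.38, 580.85, 821.31, 943.77, 1304.23, 825.69, 522.15, 330.62, 209.08, 646.54, 0.00 m³/s.
ΣQ_DR = 6683 m³/s.
With Δt = 1 h = 3600 s, V = ΣQ_DR · Δt = 6683 × 3600 = 2.41 × 10^7 m³.

V ≈ 2.41 × 10^7 m³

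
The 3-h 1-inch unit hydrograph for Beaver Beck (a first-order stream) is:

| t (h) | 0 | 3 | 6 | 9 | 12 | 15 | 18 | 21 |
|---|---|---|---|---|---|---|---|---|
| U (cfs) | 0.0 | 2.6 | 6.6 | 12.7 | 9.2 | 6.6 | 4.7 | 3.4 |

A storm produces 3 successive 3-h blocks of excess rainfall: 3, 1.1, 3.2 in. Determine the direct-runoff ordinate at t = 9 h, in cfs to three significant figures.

By discrete convolution, Q_j = Σ (P_i / 1 in) · U_{j−i}.
At t = 9 h (j=3): Q = (3/1)·12.7 + (1.1/1)·6.6 + (3.2/1)·2.6 = 53.7 cfs.

Q ≈ 53.7 cfs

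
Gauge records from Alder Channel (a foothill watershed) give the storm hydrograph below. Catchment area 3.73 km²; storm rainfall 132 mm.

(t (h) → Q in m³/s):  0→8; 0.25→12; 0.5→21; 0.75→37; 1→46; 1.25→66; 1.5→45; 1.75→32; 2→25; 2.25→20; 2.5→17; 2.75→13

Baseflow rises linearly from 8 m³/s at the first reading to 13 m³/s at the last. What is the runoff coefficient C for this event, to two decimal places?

C ≈ 0.39

ΣQ_DR = 216.0 m³/s; V = ΣQ_DR·Δt = 1.944 × 10^5 m³.
Runoff depth d = V / A = 52.12 mm.
C = d / P = 52.12 / 132 = 0.39.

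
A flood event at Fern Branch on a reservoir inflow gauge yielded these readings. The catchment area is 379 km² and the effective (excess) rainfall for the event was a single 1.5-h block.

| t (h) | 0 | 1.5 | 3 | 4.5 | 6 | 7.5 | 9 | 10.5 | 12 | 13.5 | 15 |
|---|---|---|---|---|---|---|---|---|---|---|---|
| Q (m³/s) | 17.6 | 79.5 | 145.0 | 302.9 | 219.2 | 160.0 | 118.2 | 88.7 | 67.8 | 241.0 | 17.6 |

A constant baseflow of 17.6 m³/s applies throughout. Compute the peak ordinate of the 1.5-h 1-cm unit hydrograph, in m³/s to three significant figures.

U_p ≈ 158 m³/s

Direct runoff: 0.0, 61.9, 127.4, 285.3, 201.6, 142.4, 100.6, 71.1, 50.2, 223.4, 0.0 m³/s; ΣQ_DR = 1264 m³/s, peak = 285.3 m³/s.
Runoff depth d = ΣQ_DR·Δt / A = 1264 × 5400 / (379 km²) = 18.01 mm.
The 1-cm UH is the DRH scaled by (10 mm)/d, so U_p = 285.3 × 10/18.01 = 158 m³/s.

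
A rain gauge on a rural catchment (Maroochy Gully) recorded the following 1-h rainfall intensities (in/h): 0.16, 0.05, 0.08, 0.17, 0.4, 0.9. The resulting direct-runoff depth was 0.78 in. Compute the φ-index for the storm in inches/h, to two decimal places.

Only the 2 blocks with intensity above φ contribute runoff: 0.4, 0.9 in/h.
Σ(I−φ)·Δt = d  ⇒  (0.4+0.9 − 2φ)·1 = 0.78
φ = (1.300 − 0.78/1) / 2 = 0.26 in/h.

φ ≈ 0.26 in/h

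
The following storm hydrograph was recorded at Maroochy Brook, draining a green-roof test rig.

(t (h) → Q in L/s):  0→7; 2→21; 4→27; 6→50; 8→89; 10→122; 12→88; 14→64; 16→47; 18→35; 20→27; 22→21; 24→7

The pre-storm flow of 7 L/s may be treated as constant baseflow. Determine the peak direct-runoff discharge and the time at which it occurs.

Subtracting baseflow gives direct-runoff ordinates: 0.0, 14.0, 20.0, 43.0, 82.0, 115.0, 81.0, 57.0, 40.0, 28.0, 20.0, 14.0, 0.0 L/s.
The maximum is 115.0 L/s, occurring at the reading for t = 10 h.

Q_p = 115.0 L/s at t = 10 h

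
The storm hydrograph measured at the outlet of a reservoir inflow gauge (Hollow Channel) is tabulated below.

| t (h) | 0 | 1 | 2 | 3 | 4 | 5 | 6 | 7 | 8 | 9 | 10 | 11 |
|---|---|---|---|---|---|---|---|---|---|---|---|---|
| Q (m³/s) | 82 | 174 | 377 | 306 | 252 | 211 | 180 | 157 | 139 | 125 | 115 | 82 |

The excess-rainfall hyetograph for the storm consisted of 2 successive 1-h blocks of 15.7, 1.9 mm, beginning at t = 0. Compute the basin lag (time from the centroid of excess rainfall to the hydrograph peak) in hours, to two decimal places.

t_L ≈ 1.39 h

Centroid of excess rainfall: t_c = Σ P_i·t̄_i / ΣP_i = 0.6080 h (block centres at 0.5, 1.5 h).
Hydrograph peak occurs at t = 2 h, so basin lag t_L = 2 − 0.6080 = 1.39 h.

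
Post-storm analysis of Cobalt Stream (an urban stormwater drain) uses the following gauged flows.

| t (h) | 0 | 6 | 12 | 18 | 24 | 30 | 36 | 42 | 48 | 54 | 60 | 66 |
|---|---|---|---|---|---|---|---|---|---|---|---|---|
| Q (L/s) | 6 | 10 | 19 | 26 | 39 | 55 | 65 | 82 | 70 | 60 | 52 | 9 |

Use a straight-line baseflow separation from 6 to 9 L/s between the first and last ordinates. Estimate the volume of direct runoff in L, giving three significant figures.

Direct-runoff ordinates (Q − Q_b): 0.00, 3.73, 12.45, 19.18, 31.91, 47.64, 57.36, 74.09, 61.82, 51.55, 43.27, 0.00 L/s.
ΣQ_DR = 403.0 L/s.
With Δt = 6 h = 21600 s, V = ΣQ_DR · Δt = 403.0 × 21600 = 8.70 × 10^6 L.

V ≈ 8.70 × 10^6 L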